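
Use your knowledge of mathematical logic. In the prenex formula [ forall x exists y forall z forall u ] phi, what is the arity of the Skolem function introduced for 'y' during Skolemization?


Quantifier prefix: forall x exists y forall z forall u
'y' is existentially quantified at position 2.
Universal variables preceding it: x
Skolem function arity = 1

1


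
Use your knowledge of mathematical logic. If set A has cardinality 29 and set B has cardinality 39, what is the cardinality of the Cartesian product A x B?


The Cartesian product A x B contains all ordered pairs (a, b).
|A x B| = |A| * |B| = 29 * 39 = 1131

1131


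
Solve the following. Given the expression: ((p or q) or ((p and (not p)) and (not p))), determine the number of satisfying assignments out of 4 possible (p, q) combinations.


Check all 4 assignments:
p=0, q=0: 0
p=0, q=1: 1
p=1, q=0: 1
p=1, q=1: 1
Count of True = 3

3


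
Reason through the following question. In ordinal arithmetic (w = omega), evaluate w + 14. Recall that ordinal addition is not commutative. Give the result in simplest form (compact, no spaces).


Compute w + 14.
Ordinal + is associative but NOT commutative; for finite n>0, n + w = w but w + n stays w+n.
w + 14 is already in normal form (a successor ordinal beyond w).
Result = w+14

w+14


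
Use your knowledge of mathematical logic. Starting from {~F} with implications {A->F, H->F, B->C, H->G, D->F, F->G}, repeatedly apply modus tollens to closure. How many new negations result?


Initial negated facts: {~F}
Apply modus tollens to closure:
  ~F and A->F  =>  ~A
  ~F and H->F  =>  ~H
  ~F and D->F  =>  ~D
Final negated: {~A, ~D, ~F, ~H}
New negations: {~A, ~D, ~H}
Count = 3

3


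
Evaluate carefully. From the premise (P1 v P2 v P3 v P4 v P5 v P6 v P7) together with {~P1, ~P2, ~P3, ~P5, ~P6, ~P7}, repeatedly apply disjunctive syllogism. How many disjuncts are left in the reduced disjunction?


Original disjuncts (7): P1, P2, P3, P4, P5, P6, P7
Negated (eliminate): ~P1, ~P2, ~P3, ~P5, ~P6, ~P7
Remaining disjuncts: P4
Count = 7 - 6 = 1

1


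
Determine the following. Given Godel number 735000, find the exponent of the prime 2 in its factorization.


Factorize 735000 by dividing by 2 repeatedly.
Division steps: 2 divides 735000 exactly 3 time(s).
Exponent of 2 = 3

3


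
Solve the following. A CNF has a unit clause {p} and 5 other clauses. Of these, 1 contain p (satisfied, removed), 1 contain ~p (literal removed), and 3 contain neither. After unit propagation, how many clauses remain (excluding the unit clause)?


Satisfied (removed): 1
Shortened (remain): 1
Unchanged (remain): 3
Remaining = 1 + 3 = 4

4


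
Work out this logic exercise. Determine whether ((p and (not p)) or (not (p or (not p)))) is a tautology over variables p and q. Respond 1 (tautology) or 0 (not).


Check all 4 assignments:
p=0, q=0: 0
p=0, q=1: 0
p=1, q=0: 0
p=1, q=1: 0
Satisfying count = 0/4.
Tautology iff count = 4: no.

0


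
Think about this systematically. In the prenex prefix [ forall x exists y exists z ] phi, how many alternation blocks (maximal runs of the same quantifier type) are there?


Quantifier-type sequence: A E E  (A=forall, E=exists)
Group into maximal same-type runs:
  Ax1 | Ex2
Number of blocks = 2

2


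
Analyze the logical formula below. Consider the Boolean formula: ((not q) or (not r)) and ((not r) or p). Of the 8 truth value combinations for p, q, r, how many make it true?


Evaluate all 8 assignments for p, q, r:
p=0, q=0, r=0: 1
p=0, q=0, r=1: 0
p=0, q=1, r=0: 1
p=0, q=1, r=1: 0
p=1, q=0, r=0: 1
p=1, q=0, r=1: 1
p=1, q=1, r=0: 1
p=1, q=1, r=1: 0
Satisfying count = 5

5


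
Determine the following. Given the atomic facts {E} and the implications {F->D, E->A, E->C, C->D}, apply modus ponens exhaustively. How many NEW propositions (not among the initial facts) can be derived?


Initial facts: {E}
Apply modus ponens to closure:
  E and E->A  =>  A
  E and E->C  =>  C
  C and C->D  =>  D
Final known: {A, C, D, E}
New propositions: {A, C, D}
Count = 3

3


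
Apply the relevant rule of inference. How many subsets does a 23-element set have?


The power set of a set with n elements has 2^n elements.
|P(S)| = 2^23 = 8388608

8388608


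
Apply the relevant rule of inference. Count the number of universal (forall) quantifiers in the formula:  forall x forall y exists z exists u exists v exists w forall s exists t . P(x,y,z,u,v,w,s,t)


Quantifier prefix: forall x forall y exists z exists u exists v exists w forall s exists t
Mark each quantifier type:
  U U E E E E U E
Universal count = 3, Existential count = 5
Asked for universal (forall) quantifiers: 3

3


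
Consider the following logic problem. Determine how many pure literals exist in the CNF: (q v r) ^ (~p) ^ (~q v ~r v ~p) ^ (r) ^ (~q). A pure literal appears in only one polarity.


Check each variable for pure literal status:
p: pure negative
q: mixed (not pure)
r: mixed (not pure)
Pure literal count = 1

1


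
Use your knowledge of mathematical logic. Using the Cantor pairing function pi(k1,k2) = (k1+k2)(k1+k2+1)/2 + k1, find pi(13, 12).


k1 + k2 = 25
(k1+k2)(k1+k2+1)/2 = 25 * 26 / 2 = 325
pi = 325 + 13 = 338

338


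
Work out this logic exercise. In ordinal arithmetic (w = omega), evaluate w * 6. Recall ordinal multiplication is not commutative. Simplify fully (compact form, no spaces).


Compute w * 6.
Ordinal * is associative and left-distributive over +, but NOT commutative; for finite n>1, n*w = w but w*n stays w*n.
w * 6 means 6 copies of w concatenated: w*6.
Result = w*6

w*6


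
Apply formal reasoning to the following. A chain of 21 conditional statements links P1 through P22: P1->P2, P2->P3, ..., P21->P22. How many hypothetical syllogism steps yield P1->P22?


With 21 implications in a chain connecting 22 propositions:
P1->P2, P2->P3, ..., P21->P22
Steps needed = (number of implications) - 1 = 21 - 1 = 20

20


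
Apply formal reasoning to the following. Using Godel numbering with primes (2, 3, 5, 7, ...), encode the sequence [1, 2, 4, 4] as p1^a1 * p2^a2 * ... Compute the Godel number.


Encode each element as an exponent of the corresponding prime:
  2^1 = 2
  3^2 = 9
  5^4 = 625
  7^4 = 2401
Product = 2 * 9 * 625 * 2401 = 27011250

27011250


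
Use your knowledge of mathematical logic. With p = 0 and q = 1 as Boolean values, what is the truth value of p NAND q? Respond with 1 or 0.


p = 0, q = 1
Operation: p NAND q
Evaluate: 0 NAND 1 = 1

1


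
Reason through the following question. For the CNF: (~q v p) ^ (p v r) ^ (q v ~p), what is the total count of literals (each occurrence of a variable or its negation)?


Counting literals in each clause:
Clause 1: 2 literal(s)
Clause 2: 2 literal(s)
Clause 3: 2 literal(s)
Total = 6

6


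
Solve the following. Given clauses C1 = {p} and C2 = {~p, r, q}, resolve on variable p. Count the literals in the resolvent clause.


Remove p from C1 and ~p from C2.
C1 remainder: {}
C2 remainder: {r, q}
Union (resolvent): {q, r}
Resolvent has 2 literal(s).

2


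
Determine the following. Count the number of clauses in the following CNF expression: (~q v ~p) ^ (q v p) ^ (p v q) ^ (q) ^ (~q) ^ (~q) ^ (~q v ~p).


A CNF formula is a conjunction of clauses.
Clauses are separated by ^.
Counting the conjuncts: 7 clauses.

7


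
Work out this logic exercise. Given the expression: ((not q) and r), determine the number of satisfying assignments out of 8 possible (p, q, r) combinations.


Check all 8 assignments:
p=0, q=0, r=0: 0
p=0, q=0, r=1: 1
p=0, q=1, r=0: 0
p=0, q=1, r=1: 0
p=1, q=0, r=0: 0
p=1, q=0, r=1: 1
p=1, q=1, r=0: 0
p=1, q=1, r=1: 0
Count of True = 2

2


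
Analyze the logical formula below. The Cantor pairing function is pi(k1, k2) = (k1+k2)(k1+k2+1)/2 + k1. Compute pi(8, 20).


k1 + k2 = 28
(k1+k2)(k1+k2+1)/2 = 28 * 29 / 2 = 406
pi = 406 + 8 = 414

414


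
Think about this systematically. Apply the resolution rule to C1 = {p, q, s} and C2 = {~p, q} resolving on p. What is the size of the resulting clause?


Remove p from C1 and ~p from C2.
C1 remainder: {q, s}
C2 remainder: {q}
Union (resolvent): {q, s}
Resolvent has 2 literal(s).

2


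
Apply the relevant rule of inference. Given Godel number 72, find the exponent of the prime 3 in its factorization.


Factorize 72 by dividing by 3 repeatedly.
Division steps: 3 divides 72 exactly 2 time(s).
Exponent of 3 = 2

2


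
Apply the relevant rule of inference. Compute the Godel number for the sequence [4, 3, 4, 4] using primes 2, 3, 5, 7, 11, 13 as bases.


Encode each element as an exponent of the corresponding prime:
  2^4 = 16
  3^3 = 27
  5^4 = 625
  7^4 = 2401
Product = 16 * 27 * 625 * 2401 = 648270000

648270000


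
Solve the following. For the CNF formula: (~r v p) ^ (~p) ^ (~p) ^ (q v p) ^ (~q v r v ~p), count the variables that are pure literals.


Check each variable for pure literal status:
p: mixed (not pure)
q: mixed (not pure)
r: mixed (not pure)
Pure literal count = 0

0


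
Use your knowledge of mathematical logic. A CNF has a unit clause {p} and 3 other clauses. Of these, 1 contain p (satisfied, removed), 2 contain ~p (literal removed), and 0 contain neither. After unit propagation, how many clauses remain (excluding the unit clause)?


Satisfied (removed): 1
Shortened (remain): 2
Unchanged (remain): 0
Remaining = 2 + 0 = 2

2


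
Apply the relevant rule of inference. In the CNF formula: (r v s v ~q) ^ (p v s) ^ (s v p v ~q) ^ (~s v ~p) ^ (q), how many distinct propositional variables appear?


Identify each variable that appears in the formula.
Variables found: p, q, r, s
Count = 4

4


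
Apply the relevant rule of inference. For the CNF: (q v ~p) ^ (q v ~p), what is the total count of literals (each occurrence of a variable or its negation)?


Counting literals in each clause:
Clause 1: 2 literal(s)
Clause 2: 2 literal(s)
Total = 4

4


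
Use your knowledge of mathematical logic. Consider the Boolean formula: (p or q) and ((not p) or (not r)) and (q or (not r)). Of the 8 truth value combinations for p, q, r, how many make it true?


Evaluate all 8 assignments for p, q, r:
p=0, q=0, r=0: 0
p=0, q=0, r=1: 0
p=0, q=1, r=0: 1
p=0, q=1, r=1: 1
p=1, q=0, r=0: 1
p=1, q=0, r=1: 0
p=1, q=1, r=0: 1
p=1, q=1, r=1: 0
Satisfying count = 4

4


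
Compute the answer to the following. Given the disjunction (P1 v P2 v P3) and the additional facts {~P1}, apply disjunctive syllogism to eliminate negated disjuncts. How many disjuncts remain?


Original disjuncts (3): P1, P2, P3
Negated (eliminate): ~P1
Remaining disjuncts: P2, P3
Count = 3 - 1 = 2

2


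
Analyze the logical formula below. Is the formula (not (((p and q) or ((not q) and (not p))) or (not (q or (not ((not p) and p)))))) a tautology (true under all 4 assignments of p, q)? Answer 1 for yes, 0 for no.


Check all 4 assignments:
p=0, q=0: 0
p=0, q=1: 1
p=1, q=0: 1
p=1, q=1: 0
Satisfying count = 2/4.
Tautology iff count = 4: no.

0


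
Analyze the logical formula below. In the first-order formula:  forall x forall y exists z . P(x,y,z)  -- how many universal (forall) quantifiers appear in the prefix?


Quantifier prefix: forall x forall y exists z
Mark each quantifier type:
  U U E
Universal count = 2, Existential count = 1
Asked for universal (forall) quantifiers: 2

2


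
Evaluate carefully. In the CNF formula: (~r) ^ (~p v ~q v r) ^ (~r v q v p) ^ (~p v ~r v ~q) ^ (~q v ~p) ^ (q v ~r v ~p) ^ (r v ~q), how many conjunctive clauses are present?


A CNF formula is a conjunction of clauses.
Clauses are separated by ^.
Counting the conjuncts: 7 clauses.

7


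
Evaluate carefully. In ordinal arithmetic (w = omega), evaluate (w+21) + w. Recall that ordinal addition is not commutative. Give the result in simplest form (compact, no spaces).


Compute (w+21) + w.
Ordinal + is associative but NOT commutative; for finite n>0, n + w = w but w + n stays w+n.
(w+21) + w = w + (21+w) = w + w = w*2 (the finite tail 21 is absorbed by the right w).
Result = w*2

w*2


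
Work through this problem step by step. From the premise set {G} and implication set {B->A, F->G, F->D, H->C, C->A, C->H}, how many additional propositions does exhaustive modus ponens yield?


Initial facts: {G}
Apply modus ponens to closure:
  (no implication fires)
Final known: {G}
New propositions: {(none)}
Count = 0

0


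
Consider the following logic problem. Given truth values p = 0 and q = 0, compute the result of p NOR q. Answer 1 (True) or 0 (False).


p = 0, q = 0
Operation: p NOR q
Evaluate: 0 NOR 0 = 1

1


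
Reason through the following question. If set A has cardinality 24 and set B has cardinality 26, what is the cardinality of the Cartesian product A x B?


The Cartesian product A x B contains all ordered pairs (a, b).
|A x B| = |A| * |B| = 24 * 26 = 624

624


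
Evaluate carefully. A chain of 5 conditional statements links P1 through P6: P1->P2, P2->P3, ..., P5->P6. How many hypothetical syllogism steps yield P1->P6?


With 5 implications in a chain connecting 6 propositions:
P1->P2, P2->P3, ..., P5->P6
Steps needed = (number of implications) - 1 = 5 - 1 = 4

4


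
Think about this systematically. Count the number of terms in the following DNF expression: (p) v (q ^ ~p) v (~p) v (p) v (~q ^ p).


A DNF formula is a disjunction of terms (conjunctions).
Terms are separated by v.
Counting the disjuncts: 5 terms.

5


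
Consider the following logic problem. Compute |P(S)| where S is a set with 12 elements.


The power set of a set with n elements has 2^n elements.
|P(S)| = 2^12 = 4096

4096


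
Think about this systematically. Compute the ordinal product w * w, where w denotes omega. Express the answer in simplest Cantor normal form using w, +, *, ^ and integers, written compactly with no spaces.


Compute w * w.
Ordinal * is associative and left-distributive over +, but NOT commutative; for finite n>1, n*w = w but w*n stays w*n.
w * w = w^2 by definition.
Result = w^2

w^2


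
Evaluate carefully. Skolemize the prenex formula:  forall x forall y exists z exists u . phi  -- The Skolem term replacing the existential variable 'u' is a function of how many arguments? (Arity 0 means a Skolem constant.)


Quantifier prefix: forall x forall y exists z exists u
'u' is existentially quantified at position 4.
Universal variables preceding it: x, y
Skolem function arity = 2

2


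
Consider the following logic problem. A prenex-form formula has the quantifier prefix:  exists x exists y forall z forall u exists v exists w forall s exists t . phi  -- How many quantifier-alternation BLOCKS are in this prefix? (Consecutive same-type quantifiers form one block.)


Quantifier-type sequence: E E A A E E A E  (A=forall, E=exists)
Group into maximal same-type runs:
  Ex2 | Ax2 | Ex2 | Ax1 | Ex1
Number of blocks = 5

5


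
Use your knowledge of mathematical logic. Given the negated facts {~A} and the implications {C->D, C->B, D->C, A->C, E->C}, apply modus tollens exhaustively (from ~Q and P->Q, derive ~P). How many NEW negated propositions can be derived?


Initial negated facts: {~A}
Apply modus tollens to closure:
  (no implication fires)
Final negated: {~A}
New negations: {(none)}
Count = 0

0


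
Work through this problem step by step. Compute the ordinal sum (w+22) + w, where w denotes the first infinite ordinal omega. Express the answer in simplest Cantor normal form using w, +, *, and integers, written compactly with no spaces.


Compute (w+22) + w.
Ordinal + is associative but NOT commutative; for finite n>0, n + w = w but w + n stays w+n.
(w+22) + w = w + (22+w) = w + w = w*2 (the finite tail 22 is absorbed by the right w).
Result = w*2

w*2


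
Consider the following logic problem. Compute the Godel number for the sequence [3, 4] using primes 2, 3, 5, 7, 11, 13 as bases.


Encode each element as an exponent of the corresponding prime:
  2^3 = 8
  3^4 = 81
Product = 8 * 81 = 648

648


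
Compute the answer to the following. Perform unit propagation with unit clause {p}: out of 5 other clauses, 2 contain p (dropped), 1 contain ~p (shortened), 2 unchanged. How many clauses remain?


Satisfied (removed): 2
Shortened (remain): 1
Unchanged (remain): 2
Remaining = 1 + 2 = 3

3


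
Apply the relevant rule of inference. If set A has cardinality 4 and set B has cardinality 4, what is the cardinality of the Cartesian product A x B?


The Cartesian product A x B contains all ordered pairs (a, b).
|A x B| = |A| * |B| = 4 * 4 = 16

16


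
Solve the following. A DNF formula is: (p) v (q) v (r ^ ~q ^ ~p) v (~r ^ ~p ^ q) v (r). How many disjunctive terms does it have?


A DNF formula is a disjunction of terms (conjunctions).
Terms are separated by v.
Counting the disjuncts: 5 terms.

5


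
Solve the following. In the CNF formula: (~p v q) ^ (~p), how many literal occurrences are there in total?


Counting literals in each clause:
Clause 1: 2 literal(s)
Clause 2: 1 literal(s)
Total = 3

3


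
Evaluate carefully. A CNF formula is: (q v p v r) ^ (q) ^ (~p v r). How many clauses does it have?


A CNF formula is a conjunction of clauses.
Clauses are separated by ^.
Counting the conjuncts: 3 clauses.

3


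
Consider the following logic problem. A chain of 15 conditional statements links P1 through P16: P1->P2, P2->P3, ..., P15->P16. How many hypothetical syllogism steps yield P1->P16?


With 15 implications in a chain connecting 16 propositions:
P1->P2, P2->P3, ..., P15->P16
Steps needed = (number of implications) - 1 = 15 - 1 = 14

14


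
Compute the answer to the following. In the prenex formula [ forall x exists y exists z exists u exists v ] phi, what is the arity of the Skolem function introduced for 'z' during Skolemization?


Quantifier prefix: forall x exists y exists z exists u exists v
'z' is existentially quantified at position 3.
Universal variables preceding it: x
Skolem function arity = 1

1


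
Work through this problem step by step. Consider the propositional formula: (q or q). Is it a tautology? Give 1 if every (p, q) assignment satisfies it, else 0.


Check all 4 assignments:
p=0, q=0: 0
p=0, q=1: 1
p=1, q=0: 0
p=1, q=1: 1
Satisfying count = 2/4.
Tautology iff count = 4: no.

0


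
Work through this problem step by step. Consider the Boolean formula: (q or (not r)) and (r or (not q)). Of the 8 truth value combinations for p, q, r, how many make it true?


Evaluate all 8 assignments for p, q, r:
p=0, q=0, r=0: 1
p=0, q=0, r=1: 0
p=0, q=1, r=0: 0
p=0, q=1, r=1: 1
p=1, q=0, r=0: 1
p=1, q=0, r=1: 0
p=1, q=1, r=0: 0
p=1, q=1, r=1: 1
Satisfying count = 4

4


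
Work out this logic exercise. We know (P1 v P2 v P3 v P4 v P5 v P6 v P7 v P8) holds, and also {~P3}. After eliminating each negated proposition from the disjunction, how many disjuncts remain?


Original disjuncts (8): P1, P2, P3, P4, P5, P6, P7, P8
Negated (eliminate): ~P3
Remaining disjuncts: P1, P2, P4, P5, P6, P7, P8
Count = 8 - 1 = 7

7


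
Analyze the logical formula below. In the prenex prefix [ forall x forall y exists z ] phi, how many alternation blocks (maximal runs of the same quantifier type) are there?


Quantifier-type sequence: A A E  (A=forall, E=exists)
Group into maximal same-type runs:
  Ax2 | Ex1
Number of blocks = 2

2


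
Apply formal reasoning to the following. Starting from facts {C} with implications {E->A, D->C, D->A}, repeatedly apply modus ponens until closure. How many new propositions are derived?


Initial facts: {C}
Apply modus ponens to closure:
  (no implication fires)
Final known: {C}
New propositions: {(none)}
Count = 0

0


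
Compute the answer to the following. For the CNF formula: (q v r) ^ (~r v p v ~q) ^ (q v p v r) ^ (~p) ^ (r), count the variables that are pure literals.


Check each variable for pure literal status:
p: mixed (not pure)
q: mixed (not pure)
r: mixed (not pure)
Pure literal count = 0

0


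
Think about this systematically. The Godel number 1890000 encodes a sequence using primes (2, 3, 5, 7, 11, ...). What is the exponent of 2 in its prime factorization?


Factorize 1890000 by dividing by 2 repeatedly.
Division steps: 2 divides 1890000 exactly 4 time(s).
Exponent of 2 = 4

4


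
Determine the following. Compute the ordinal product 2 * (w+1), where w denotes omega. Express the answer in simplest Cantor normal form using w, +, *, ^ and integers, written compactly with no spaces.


Compute 2 * (w+1).
Ordinal * is associative and left-distributive over +, but NOT commutative; for finite n>1, n*w = w but w*n stays w*n.
By left-distributivity: 2 * (w+1) = 2*w + 2*1 = w + 2 = w+2.
Result = w+2

w+2


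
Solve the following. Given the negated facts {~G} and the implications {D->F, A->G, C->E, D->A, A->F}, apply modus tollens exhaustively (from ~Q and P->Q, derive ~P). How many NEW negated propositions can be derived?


Initial negated facts: {~G}
Apply modus tollens to closure:
  ~G and A->G  =>  ~A
  ~A and D->A  =>  ~D
Final negated: {~A, ~D, ~G}
New negations: {~A, ~D}
Count = 2

2


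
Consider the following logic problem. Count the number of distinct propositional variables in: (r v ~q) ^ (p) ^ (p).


Identify each variable that appears in the formula.
Variables found: p, q, r
Count = 3

3


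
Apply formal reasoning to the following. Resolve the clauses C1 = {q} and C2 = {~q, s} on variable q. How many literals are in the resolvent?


Remove q from C1 and ~q from C2.
C1 remainder: {}
C2 remainder: {s}
Union (resolvent): {s}
Resolvent has 1 literal(s).

1


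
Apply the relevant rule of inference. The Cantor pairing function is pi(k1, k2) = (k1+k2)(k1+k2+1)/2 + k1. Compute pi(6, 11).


k1 + k2 = 17
(k1+k2)(k1+k2+1)/2 = 17 * 18 / 2 = 153
pi = 153 + 6 = 159

159


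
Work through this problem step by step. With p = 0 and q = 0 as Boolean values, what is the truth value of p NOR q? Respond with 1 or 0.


p = 0, q = 0
Operation: p NOR q
Evaluate: 0 NOR 0 = 1

1


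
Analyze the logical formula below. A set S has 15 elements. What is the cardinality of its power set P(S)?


The power set of a set with n elements has 2^n elements.
|P(S)| = 2^15 = 32768

32768


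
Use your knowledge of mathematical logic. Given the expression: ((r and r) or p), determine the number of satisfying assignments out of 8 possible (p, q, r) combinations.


Check all 8 assignments:
p=0, q=0, r=0: 0
p=0, q=0, r=1: 1
p=0, q=1, r=0: 0
p=0, q=1, r=1: 1
p=1, q=0, r=0: 1
p=1, q=0, r=1: 1
p=1, q=1, r=0: 1
p=1, q=1, r=1: 1
Count of True = 6

6


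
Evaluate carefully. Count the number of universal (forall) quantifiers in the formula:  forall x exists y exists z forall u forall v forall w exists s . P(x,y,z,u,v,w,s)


Quantifier prefix: forall x exists y exists z forall u forall v forall w exists s
Mark each quantifier type:
  U E E U U U E
Universal count = 4, Existential count = 3
Asked for universal (forall) quantifiers: 4

4


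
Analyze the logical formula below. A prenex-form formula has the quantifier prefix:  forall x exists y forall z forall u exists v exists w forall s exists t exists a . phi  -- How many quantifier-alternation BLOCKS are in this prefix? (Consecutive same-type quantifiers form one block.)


Quantifier-type sequence: A E A A E E A E E  (A=forall, E=exists)
Group into maximal same-type runs:
  Ax1 | Ex1 | Ax2 | Ex2 | Ax1 | Ex2
Number of blocks = 6

6


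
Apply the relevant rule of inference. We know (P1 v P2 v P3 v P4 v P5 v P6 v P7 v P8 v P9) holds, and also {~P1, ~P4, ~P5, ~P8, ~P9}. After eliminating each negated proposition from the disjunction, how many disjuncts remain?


Original disjuncts (9): P1, P2, P3, P4, P5, P6, P7, P8, P9
Negated (eliminate): ~P1, ~P4, ~P5, ~P8, ~P9
Remaining disjuncts: P2, P3, P6, P7
Count = 9 - 5 = 4

4


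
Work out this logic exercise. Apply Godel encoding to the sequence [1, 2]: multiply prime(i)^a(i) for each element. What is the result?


Encode each element as an exponent of the corresponding prime:
  2^1 = 2
  3^2 = 9
Product = 2 * 9 = 18

18


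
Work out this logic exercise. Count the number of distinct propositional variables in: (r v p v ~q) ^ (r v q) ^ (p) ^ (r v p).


Identify each variable that appears in the formula.
Variables found: p, q, r
Count = 3

3


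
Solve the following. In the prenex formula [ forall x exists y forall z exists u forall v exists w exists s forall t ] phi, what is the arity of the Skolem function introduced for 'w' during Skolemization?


Quantifier prefix: forall x exists y forall z exists u forall v exists w exists s forall t
'w' is existentially quantified at position 6.
Universal variables preceding it: x, z, v
Skolem function arity = 3

3


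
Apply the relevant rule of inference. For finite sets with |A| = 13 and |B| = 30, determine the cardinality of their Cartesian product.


The Cartesian product A x B contains all ordered pairs (a, b).
|A x B| = |A| * |B| = 13 * 30 = 390

390


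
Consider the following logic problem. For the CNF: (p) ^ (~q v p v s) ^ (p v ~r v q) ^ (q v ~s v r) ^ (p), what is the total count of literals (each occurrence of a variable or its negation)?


Counting literals in each clause:
Clause 1: 1 literal(s)
Clause 2: 3 literal(s)
Clause 3: 3 literal(s)
Clause 4: 3 literal(s)
Clause 5: 1 literal(s)
Total = 11

11


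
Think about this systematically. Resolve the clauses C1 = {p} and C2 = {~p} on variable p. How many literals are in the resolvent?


Remove p from C1 and ~p from C2.
C1 remainder: {}
C2 remainder: {}
Union (resolvent): {} (empty clause)
Resolvent has 0 literal(s).

0


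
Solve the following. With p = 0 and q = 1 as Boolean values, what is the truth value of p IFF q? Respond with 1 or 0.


p = 0, q = 1
Operation: p IFF q
Evaluate: 0 IFF 1 = 0

0


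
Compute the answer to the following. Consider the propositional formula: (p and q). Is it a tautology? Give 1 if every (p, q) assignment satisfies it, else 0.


Check all 4 assignments:
p=0, q=0: 0
p=0, q=1: 0
p=1, q=0: 0
p=1, q=1: 1
Satisfying count = 1/4.
Tautology iff count = 4: no.

0


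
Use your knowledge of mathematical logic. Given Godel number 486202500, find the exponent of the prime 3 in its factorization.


Factorize 486202500 by dividing by 3 repeatedly.
Division steps: 3 divides 486202500 exactly 4 time(s).
Exponent of 3 = 4

4


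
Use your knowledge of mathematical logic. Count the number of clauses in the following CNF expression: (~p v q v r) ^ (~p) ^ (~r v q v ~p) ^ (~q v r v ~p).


A CNF formula is a conjunction of clauses.
Clauses are separated by ^.
Counting the conjuncts: 4 clauses.

4


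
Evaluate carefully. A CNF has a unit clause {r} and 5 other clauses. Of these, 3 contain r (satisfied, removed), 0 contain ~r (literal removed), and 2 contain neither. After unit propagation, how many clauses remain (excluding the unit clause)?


Satisfied (removed): 3
Shortened (remain): 0
Unchanged (remain): 2
Remaining = 0 + 2 = 2

2


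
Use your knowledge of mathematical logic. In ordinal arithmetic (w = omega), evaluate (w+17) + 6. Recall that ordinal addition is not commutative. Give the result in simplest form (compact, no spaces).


Compute (w+17) + 6.
Ordinal + is associative but NOT commutative; for finite n>0, n + w = w but w + n stays w+n.
By associativity: (w+17) + 6 = w + (17+6) = w+23.
Result = w+23

w+23


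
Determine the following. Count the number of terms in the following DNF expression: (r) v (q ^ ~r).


A DNF formula is a disjunction of terms (conjunctions).
Terms are separated by v.
Counting the disjuncts: 2 terms.

2


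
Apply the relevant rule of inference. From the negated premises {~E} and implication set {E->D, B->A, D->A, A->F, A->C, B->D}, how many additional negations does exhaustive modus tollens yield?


Initial negated facts: {~E}
Apply modus tollens to closure:
  (no implication fires)
Final negated: {~E}
New negations: {(none)}
Count = 0

0


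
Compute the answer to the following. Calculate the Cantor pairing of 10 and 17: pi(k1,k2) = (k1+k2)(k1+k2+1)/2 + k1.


k1 + k2 = 27
(k1+k2)(k1+k2+1)/2 = 27 * 28 / 2 = 378
pi = 378 + 10 = 388

388


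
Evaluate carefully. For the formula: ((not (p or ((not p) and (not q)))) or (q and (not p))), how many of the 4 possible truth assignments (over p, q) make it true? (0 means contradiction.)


Check all 4 assignments:
p=0, q=0: 0
p=0, q=1: 1
p=1, q=0: 0
p=1, q=1: 0
Count of True = 1

1


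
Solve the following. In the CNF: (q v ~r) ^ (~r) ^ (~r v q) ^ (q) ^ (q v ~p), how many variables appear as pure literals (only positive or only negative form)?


Check each variable for pure literal status:
p: pure negative
q: pure positive
r: pure negative
Pure literal count = 3

3


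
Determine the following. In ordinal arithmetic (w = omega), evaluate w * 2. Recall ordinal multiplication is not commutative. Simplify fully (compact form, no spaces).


Compute w * 2.
Ordinal * is associative and left-distributive over +, but NOT commutative; for finite n>1, n*w = w but w*n stays w*n.
w * 2 means 2 copies of w concatenated: w*2.
Result = w*2

w*2


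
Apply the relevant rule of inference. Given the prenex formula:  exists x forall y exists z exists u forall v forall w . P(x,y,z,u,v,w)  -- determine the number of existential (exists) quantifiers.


Quantifier prefix: exists x forall y exists z exists u forall v forall w
Mark each quantifier type:
  E U E E U U
Universal count = 3, Existential count = 3
Asked for existential (exists) quantifiers: 3

3


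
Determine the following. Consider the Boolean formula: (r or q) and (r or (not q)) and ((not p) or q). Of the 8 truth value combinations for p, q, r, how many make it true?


Evaluate all 8 assignments for p, q, r:
p=0, q=0, r=0: 0
p=0, q=0, r=1: 1
p=0, q=1, r=0: 0
p=0, q=1, r=1: 1
p=1, q=0, r=0: 0
p=1, q=0, r=1: 0
p=1, q=1, r=0: 0
p=1, q=1, r=1: 1
Satisfying count = 3

3


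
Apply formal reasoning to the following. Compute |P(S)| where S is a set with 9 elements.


The power set of a set with n elements has 2^n elements.
|P(S)| = 2^9 = 512

512


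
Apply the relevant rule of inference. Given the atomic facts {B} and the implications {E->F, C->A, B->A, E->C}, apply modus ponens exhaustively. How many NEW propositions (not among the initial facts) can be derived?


Initial facts: {B}
Apply modus ponens to closure:
  B and B->A  =>  A
Final known: {A, B}
New propositions: {A}
Count = 1

1


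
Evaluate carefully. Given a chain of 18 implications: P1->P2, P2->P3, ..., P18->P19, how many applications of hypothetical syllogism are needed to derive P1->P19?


With 18 implications in a chain connecting 19 propositions:
P1->P2, P2->P3, ..., P18->P19
Steps needed = (number of implications) - 1 = 18 - 1 = 17

17


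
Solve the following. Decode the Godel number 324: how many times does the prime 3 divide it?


Factorize 324 by dividing by 3 repeatedly.
Division steps: 3 divides 324 exactly 4 time(s).
Exponent of 3 = 4

4


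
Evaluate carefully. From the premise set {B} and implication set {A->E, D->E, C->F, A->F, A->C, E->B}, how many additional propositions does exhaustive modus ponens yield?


Initial facts: {B}
Apply modus ponens to closure:
  (no implication fires)
Final known: {B}
New propositions: {(none)}
Count = 0

0


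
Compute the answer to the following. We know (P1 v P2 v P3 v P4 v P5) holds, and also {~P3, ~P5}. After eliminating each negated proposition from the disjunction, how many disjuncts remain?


Original disjuncts (5): P1, P2, P3, P4, P5
Negated (eliminate): ~P3, ~P5
Remaining disjuncts: P1, P2, P4
Count = 5 - 2 = 3

3


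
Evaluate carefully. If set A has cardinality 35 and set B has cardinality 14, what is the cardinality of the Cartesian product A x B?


The Cartesian product A x B contains all ordered pairs (a, b).
|A x B| = |A| * |B| = 35 * 14 = 490

490


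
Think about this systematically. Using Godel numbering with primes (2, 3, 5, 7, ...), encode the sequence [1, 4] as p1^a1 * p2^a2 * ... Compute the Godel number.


Encode each element as an exponent of the corresponding prime:
  2^1 = 2
  3^4 = 81
Product = 2 * 81 = 162

162


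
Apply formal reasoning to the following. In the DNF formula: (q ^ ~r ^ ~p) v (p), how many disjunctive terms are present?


A DNF formula is a disjunction of terms (conjunctions).
Terms are separated by v.
Counting the disjuncts: 2 terms.

2


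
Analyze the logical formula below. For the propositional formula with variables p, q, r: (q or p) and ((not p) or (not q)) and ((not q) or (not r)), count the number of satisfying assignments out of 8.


Evaluate all 8 assignments for p, q, r:
p=0, q=0, r=0: 0
p=0, q=0, r=1: 0
p=0, q=1, r=0: 1
p=0, q=1, r=1: 0
p=1, q=0, r=0: 1
p=1, q=0, r=1: 1
p=1, q=1, r=0: 0
p=1, q=1, r=1: 0
Satisfying count = 3

3


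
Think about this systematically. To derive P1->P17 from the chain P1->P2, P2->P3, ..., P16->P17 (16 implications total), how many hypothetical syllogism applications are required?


With 16 implications in a chain connecting 17 propositions:
P1->P2, P2->P3, ..., P16->P17
Steps needed = (number of implications) - 1 = 16 - 1 = 15

15


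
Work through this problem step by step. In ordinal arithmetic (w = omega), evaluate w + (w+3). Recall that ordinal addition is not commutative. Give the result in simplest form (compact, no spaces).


Compute w + (w+3).
Ordinal + is associative but NOT commutative; for finite n>0, n + w = w but w + n stays w+n.
w + (w+3) = (w+w) + 3 = w*2+3.
Result = w*2+3

w*2+3


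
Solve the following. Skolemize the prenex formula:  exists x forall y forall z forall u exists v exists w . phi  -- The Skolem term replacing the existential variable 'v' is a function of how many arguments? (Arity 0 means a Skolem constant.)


Quantifier prefix: exists x forall y forall z forall u exists v exists w
'v' is existentially quantified at position 5.
Universal variables preceding it: y, z, u
Skolem function arity = 3

3


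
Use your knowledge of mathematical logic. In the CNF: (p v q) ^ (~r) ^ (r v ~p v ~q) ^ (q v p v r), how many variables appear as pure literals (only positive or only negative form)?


Check each variable for pure literal status:
p: mixed (not pure)
q: mixed (not pure)
r: mixed (not pure)
Pure literal count = 0

0


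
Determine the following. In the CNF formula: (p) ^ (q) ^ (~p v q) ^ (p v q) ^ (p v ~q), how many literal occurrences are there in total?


Counting literals in each clause:
Clause 1: 1 literal(s)
Clause 2: 1 literal(s)
Clause 3: 2 literal(s)
Clause 4: 2 literal(s)
Clause 5: 2 literal(s)
Total = 8

8


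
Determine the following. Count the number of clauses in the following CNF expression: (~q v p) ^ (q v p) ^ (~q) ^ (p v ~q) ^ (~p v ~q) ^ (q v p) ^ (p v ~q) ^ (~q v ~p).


A CNF formula is a conjunction of clauses.
Clauses are separated by ^.
Counting the conjuncts: 8 clauses.

8


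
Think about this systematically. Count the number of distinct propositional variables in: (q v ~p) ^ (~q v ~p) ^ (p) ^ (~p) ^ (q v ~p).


Identify each variable that appears in the formula.
Variables found: p, q
Count = 2

2


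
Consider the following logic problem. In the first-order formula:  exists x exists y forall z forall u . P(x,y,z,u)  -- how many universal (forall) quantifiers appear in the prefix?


Quantifier prefix: exists x exists y forall z forall u
Mark each quantifier type:
  E E U U
Universal count = 2, Existential count = 2
Asked for universal (forall) quantifiers: 2

2


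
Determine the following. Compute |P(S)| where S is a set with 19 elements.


The power set of a set with n elements has 2^n elements.
|P(S)| = 2^19 = 524288

524288


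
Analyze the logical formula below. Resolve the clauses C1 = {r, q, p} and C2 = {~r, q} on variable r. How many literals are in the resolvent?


Remove r from C1 and ~r from C2.
C1 remainder: {q, p}
C2 remainder: {q}
Union (resolvent): {p, q}
Resolvent has 2 literal(s).

2


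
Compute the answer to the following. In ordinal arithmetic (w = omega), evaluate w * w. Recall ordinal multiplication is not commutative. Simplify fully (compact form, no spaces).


Compute w * w.
Ordinal * is associative and left-distributive over +, but NOT commutative; for finite n>1, n*w = w but w*n stays w*n.
w * w = w^2 by definition.
Result = w^2

w^2


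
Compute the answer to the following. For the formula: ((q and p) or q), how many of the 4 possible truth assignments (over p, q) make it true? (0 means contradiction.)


Check all 4 assignments:
p=0, q=0: 0
p=0, q=1: 1
p=1, q=0: 0
p=1, q=1: 1
Count of True = 2

2


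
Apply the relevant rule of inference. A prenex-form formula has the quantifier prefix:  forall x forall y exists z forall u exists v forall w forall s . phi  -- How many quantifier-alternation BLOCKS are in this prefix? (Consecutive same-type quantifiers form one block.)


Quantifier-type sequence: A A E A E A A  (A=forall, E=exists)
Group into maximal same-type runs:
  Ax2 | Ex1 | Ax1 | Ex1 | Ax2
Number of blocks = 5

5


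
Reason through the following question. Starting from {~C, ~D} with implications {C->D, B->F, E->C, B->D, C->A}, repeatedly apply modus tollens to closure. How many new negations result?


Initial negated facts: {~C, ~D}
Apply modus tollens to closure:
  ~C and E->C  =>  ~E
  ~D and B->D  =>  ~B
Final negated: {~B, ~C, ~D, ~E}
New negations: {~B, ~E}
Count = 2

2


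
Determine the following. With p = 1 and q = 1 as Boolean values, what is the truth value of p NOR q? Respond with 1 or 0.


p = 1, q = 1
Operation: p NOR q
Evaluate: 1 NOR 1 = 0

0


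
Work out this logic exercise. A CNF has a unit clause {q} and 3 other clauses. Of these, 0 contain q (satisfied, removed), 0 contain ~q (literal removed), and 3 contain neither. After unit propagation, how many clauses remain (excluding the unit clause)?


Satisfied (removed): 0
Shortened (remain): 0
Unchanged (remain): 3
Remaining = 0 + 3 = 3

3


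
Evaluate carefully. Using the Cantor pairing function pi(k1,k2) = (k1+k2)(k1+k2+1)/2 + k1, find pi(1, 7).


k1 + k2 = 8
(k1+k2)(k1+k2+1)/2 = 8 * 9 / 2 = 36
pi = 36 + 1 = 37

37


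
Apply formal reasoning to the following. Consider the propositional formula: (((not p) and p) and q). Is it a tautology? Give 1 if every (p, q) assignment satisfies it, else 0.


Check all 4 assignments:
p=0, q=0: 0
p=0, q=1: 0
p=1, q=0: 0
p=1, q=1: 0
Satisfying count = 0/4.
Tautology iff count = 4: no.

0


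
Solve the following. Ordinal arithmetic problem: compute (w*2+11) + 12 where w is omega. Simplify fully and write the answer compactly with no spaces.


Compute (w*2+11) + 12.
Ordinal + is associative but NOT commutative; for finite n>0, n + w = w but w + n stays w+n.
By associativity: (w*2+11) + 12 = w*2 + (11+12) = w*2+23.
Result = w*2+23

w*2+23


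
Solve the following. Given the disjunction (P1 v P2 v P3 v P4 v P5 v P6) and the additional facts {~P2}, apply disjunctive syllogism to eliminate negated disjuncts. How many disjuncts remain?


Original disjuncts (6): P1, P2, P3, P4, P5, P6
Negated (eliminate): ~P2
Remaining disjuncts: P1, P3, P4, P5, P6
Count = 6 - 1 = 5

5


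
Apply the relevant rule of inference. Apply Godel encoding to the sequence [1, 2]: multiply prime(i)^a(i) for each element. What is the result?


Encode each element as an exponent of the corresponding prime:
  2^1 = 2
  3^2 = 9
Product = 2 * 9 = 18

18


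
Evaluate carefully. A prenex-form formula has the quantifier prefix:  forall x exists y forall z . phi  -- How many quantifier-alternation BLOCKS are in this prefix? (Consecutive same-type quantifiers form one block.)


Quantifier-type sequence: A E A  (A=forall, E=exists)
Group into maximal same-type runs:
  Ax1 | Ex1 | Ax1
Number of blocks = 3

3


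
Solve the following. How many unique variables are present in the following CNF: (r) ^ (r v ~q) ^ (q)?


Identify each variable that appears in the formula.
Variables found: q, r
Count = 2

2
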